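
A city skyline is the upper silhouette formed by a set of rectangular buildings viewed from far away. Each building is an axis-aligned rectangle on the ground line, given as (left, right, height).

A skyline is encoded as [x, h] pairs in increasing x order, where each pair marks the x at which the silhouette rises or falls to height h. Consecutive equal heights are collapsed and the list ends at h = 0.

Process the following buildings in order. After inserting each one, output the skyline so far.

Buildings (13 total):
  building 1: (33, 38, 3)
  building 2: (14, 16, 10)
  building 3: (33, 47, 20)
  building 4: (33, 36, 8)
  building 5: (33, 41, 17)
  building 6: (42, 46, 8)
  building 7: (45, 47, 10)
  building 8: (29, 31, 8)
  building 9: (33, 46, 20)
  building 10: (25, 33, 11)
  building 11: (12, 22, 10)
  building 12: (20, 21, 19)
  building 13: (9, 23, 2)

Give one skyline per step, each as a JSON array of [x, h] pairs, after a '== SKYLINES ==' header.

== SKYLINES ==
[[33,3],[38,0]]
[[14,10],[16,0],[33,3],[38,0]]
[[14,10],[16,0],[33,20],[47,0]]
[[14,10],[16,0],[33,20],[47,0]]
[[14,10],[16,0],[33,20],[47,0]]
[[14,10],[16,0],[33,20],[47,0]]
[[14,10],[16,0],[33,20],[47,0]]
[[14,10],[16,0],[29,8],[31,0],[33,20],[47,0]]
[[14,10],[16,0],[29,8],[31,0],[33,20],[47,0]]
[[14,10],[16,0],[25,11],[33,20],[47,0]]
[[12,10],[22,0],[25,11],[33,20],[47,0]]
[[12,10],[20,19],[21,10],[22,0],[25,11],[33,20],[47,0]]
[[9,2],[12,10],[20,19],[21,10],[22,2],[23,0],[25,11],[33,20],[47,0]]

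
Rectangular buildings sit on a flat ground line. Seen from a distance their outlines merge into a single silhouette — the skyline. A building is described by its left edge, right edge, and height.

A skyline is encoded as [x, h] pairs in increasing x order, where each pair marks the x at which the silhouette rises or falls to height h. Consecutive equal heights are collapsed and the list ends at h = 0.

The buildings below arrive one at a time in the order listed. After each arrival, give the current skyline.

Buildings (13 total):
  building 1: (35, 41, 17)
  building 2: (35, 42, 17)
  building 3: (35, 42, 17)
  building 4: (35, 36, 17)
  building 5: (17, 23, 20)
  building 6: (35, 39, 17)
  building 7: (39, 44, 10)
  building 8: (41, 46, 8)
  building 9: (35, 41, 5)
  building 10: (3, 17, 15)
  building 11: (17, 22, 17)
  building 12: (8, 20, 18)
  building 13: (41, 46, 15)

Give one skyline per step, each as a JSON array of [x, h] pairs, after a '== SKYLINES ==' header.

== SKYLINES ==
[[35,17],[41,0]]
[[35,17],[42,0]]
[[35,17],[42,0]]
[[35,17],[42,0]]
[[17,20],[23,0],[35,17],[42,0]]
[[17,20],[23,0],[35,17],[42,0]]
[[17,20],[23,0],[35,17],[42,10],[44,0]]
[[17,20],[23,0],[35,17],[42,10],[44,8],[46,0]]
[[17,20],[23,0],[35,17],[42,10],[44,8],[46,0]]
[[3,15],[17,20],[23,0],[35,17],[42,10],[44,8],[46,0]]
[[3,15],[17,20],[23,0],[35,17],[42,10],[44,8],[46,0]]
[[3,15],[8,18],[17,20],[23,0],[35,17],[42,10],[44,8],[46,0]]
[[3,15],[8,18],[17,20],[23,0],[35,17],[42,15],[46,0]]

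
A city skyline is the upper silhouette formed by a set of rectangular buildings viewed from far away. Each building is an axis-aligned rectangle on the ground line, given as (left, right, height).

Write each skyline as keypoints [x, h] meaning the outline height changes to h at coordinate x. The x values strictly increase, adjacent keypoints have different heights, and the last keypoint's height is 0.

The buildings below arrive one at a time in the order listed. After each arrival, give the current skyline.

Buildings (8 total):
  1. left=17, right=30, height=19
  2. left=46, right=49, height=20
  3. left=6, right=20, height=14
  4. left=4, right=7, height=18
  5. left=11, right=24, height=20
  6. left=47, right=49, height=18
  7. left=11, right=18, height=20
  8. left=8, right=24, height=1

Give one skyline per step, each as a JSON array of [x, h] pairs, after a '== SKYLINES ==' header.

== SKYLINES ==
[[17,19],[30,0]]
[[17,19],[30,0],[46,20],[49,0]]
[[6,14],[17,19],[30,0],[46,20],[49,0]]
[[4,18],[7,14],[17,19],[30,0],[46,20],[49,0]]
[[4,18],[7,14],[11,20],[24,19],[30,0],[46,20],[49,0]]
[[4,18],[7,14],[11,20],[24,19],[30,0],[46,20],[49,0]]
[[4,18],[7,14],[11,20],[24,19],[30,0],[46,20],[49,0]]
[[4,18],[7,14],[11,20],[24,19],[30,0],[46,20],[49,0]]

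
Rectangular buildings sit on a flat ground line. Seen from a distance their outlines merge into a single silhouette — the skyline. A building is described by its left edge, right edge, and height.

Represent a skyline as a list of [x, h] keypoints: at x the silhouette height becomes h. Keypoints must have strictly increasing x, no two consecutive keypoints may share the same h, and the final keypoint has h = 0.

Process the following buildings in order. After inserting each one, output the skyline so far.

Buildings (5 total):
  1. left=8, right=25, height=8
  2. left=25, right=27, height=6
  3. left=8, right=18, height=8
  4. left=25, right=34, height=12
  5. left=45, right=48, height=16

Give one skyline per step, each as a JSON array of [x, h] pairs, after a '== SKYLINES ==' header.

== SKYLINES ==
[[8,8],[25,0]]
[[8,8],[25,6],[27,0]]
[[8,8],[25,6],[27,0]]
[[8,8],[25,12],[34,0]]
[[8,8],[25,12],[34,0],[45,16],[48,0]]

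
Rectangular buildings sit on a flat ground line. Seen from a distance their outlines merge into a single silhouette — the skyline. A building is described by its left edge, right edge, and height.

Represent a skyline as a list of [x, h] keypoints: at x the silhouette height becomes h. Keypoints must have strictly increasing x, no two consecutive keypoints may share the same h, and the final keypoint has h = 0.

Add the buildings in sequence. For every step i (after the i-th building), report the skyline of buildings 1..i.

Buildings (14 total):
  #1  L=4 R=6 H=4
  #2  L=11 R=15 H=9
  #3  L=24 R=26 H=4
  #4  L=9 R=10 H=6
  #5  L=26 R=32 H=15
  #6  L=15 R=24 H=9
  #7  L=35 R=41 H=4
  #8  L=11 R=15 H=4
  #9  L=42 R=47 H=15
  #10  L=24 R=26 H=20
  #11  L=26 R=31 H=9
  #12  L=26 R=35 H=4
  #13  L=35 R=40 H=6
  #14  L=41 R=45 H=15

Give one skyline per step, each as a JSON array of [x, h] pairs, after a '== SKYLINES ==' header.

== SKYLINES ==
[[4,4],[6,0]]
[[4,4],[6,0],[11,9],[15,0]]
[[4,4],[6,0],[11,9],[15,0],[24,4],[26,0]]
[[4,4],[6,0],[9,6],[10,0],[11,9],[15,0],[24,4],[26,0]]
[[4,4],[6,0],[9,6],[10,0],[11,9],[15,0],[24,4],[26,15],[32,0]]
[[4,4],[6,0],[9,6],[10,0],[11,9],[24,4],[26,15],[32,0]]
[[4,4],[6,0],[9,6],[10,0],[11,9],[24,4],[26,15],[32,0],[35,4],[41,0]]
[[4,4],[6,0],[9,6],[10,0],[11,9],[24,4],[26,15],[32,0],[35,4],[41,0]]
[[4,4],[6,0],[9,6],[10,0],[11,9],[24,4],[26,15],[32,0],[35,4],[41,0],[42,15],[47,0]]
[[4,4],[6,0],[9,6],[10,0],[11,9],[24,20],[26,15],[32,0],[35,4],[41,0],[42,15],[47,0]]
[[4,4],[6,0],[9,6],[10,0],[11,9],[24,20],[26,15],[32,0],[35,4],[41,0],[42,15],[47,0]]
[[4,4],[6,0],[9,6],[10,0],[11,9],[24,20],[26,15],[32,4],[41,0],[42,15],[47,0]]
[[4,4],[6,0],[9,6],[10,0],[11,9],[24,20],[26,15],[32,4],[35,6],[40,4],[41,0],[42,15],[47,0]]
[[4,4],[6,0],[9,6],[10,0],[11,9],[24,20],[26,15],[32,4],[35,6],[40,4],[41,15],[47,0]]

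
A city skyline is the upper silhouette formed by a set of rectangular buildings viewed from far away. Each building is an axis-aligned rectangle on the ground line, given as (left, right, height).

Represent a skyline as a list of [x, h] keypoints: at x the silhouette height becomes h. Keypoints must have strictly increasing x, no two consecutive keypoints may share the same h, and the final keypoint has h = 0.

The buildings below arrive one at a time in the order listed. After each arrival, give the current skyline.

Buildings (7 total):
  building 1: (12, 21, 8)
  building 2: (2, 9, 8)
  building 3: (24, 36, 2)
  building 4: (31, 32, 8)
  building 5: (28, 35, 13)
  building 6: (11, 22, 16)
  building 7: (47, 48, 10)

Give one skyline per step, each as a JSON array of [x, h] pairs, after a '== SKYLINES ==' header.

== SKYLINES ==
[[12,8],[21,0]]
[[2,8],[9,0],[12,8],[21,0]]
[[2,8],[9,0],[12,8],[21,0],[24,2],[36,0]]
[[2,8],[9,0],[12,8],[21,0],[24,2],[31,8],[32,2],[36,0]]
[[2,8],[9,0],[12,8],[21,0],[24,2],[28,13],[35,2],[36,0]]
[[2,8],[9,0],[11,16],[22,0],[24,2],[28,13],[35,2],[36,0]]
[[2,8],[9,0],[11,16],[22,0],[24,2],[28,13],[35,2],[36,0],[47,10],[48,0]]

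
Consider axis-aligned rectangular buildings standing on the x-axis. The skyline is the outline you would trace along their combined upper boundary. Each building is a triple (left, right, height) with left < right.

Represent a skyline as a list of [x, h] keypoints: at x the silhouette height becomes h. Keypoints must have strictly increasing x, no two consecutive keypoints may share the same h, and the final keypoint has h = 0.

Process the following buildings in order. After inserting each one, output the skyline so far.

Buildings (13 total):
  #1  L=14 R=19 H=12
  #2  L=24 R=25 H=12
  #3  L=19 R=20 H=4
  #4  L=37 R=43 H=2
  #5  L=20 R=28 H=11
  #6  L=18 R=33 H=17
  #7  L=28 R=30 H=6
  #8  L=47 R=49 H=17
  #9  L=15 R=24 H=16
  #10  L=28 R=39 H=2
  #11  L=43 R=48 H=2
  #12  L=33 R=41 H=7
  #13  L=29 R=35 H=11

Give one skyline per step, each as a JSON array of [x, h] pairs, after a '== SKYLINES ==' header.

== SKYLINES ==
[[14,12],[19,0]]
[[14,12],[19,0],[24,12],[25,0]]
[[14,12],[19,4],[20,0],[24,12],[25,0]]
[[14,12],[19,4],[20,0],[24,12],[25,0],[37,2],[43,0]]
[[14,12],[19,4],[20,11],[24,12],[25,11],[28,0],[37,2],[43,0]]
[[14,12],[18,17],[33,0],[37,2],[43,0]]
[[14,12],[18,17],[33,0],[37,2],[43,0]]
[[14,12],[18,17],[33,0],[37,2],[43,0],[47,17],[49,0]]
[[14,12],[15,16],[18,17],[33,0],[37,2],[43,0],[47,17],[49,0]]
[[14,12],[15,16],[18,17],[33,2],[43,0],[47,17],[49,0]]
[[14,12],[15,16],[18,17],[33,2],[47,17],[49,0]]
[[14,12],[15,16],[18,17],[33,7],[41,2],[47,17],[49,0]]
[[14,12],[15,16],[18,17],[33,11],[35,7],[41,2],[47,17],[49,0]]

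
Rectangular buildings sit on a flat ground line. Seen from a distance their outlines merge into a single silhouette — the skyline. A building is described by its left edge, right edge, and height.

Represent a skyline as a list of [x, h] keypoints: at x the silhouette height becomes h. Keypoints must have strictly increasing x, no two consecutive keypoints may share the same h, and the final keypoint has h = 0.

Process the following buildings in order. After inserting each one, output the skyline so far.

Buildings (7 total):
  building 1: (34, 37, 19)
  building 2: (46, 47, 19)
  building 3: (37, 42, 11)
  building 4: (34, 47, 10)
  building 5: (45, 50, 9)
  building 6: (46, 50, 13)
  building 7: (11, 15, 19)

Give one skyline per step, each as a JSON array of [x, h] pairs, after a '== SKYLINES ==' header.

== SKYLINES ==
[[34,19],[37,0]]
[[34,19],[37,0],[46,19],[47,0]]
[[34,19],[37,11],[42,0],[46,19],[47,0]]
[[34,19],[37,11],[42,10],[46,19],[47,0]]
[[34,19],[37,11],[42,10],[46,19],[47,9],[50,0]]
[[34,19],[37,11],[42,10],[46,19],[47,13],[50,0]]
[[11,19],[15,0],[34,19],[37,11],[42,10],[46,19],[47,13],[50,0]]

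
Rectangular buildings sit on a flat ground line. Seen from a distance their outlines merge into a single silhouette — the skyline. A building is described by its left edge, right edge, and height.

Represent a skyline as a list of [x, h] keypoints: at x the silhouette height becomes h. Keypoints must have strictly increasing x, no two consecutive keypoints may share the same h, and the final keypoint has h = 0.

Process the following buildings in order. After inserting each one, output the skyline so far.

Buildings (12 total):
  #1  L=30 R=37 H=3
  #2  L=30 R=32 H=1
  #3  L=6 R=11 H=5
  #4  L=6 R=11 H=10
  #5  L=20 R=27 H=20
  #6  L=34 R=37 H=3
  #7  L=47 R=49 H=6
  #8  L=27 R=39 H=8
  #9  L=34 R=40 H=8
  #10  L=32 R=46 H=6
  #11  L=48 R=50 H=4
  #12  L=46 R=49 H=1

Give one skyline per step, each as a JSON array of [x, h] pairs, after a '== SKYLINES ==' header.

== SKYLINES ==
[[30,3],[37,0]]
[[30,3],[37,0]]
[[6,5],[11,0],[30,3],[37,0]]
[[6,10],[11,0],[30,3],[37,0]]
[[6,10],[11,0],[20,20],[27,0],[30,3],[37,0]]
[[6,10],[11,0],[20,20],[27,0],[30,3],[37,0]]
[[6,10],[11,0],[20,20],[27,0],[30,3],[37,0],[47,6],[49,0]]
[[6,10],[11,0],[20,20],[27,8],[39,0],[47,6],[49,0]]
[[6,10],[11,0],[20,20],[27,8],[40,0],[47,6],[49,0]]
[[6,10],[11,0],[20,20],[27,8],[40,6],[46,0],[47,6],[49,0]]
[[6,10],[11,0],[20,20],[27,8],[40,6],[46,0],[47,6],[49,4],[50,0]]
[[6,10],[11,0],[20,20],[27,8],[40,6],[46,1],[47,6],[49,4],[50,0]]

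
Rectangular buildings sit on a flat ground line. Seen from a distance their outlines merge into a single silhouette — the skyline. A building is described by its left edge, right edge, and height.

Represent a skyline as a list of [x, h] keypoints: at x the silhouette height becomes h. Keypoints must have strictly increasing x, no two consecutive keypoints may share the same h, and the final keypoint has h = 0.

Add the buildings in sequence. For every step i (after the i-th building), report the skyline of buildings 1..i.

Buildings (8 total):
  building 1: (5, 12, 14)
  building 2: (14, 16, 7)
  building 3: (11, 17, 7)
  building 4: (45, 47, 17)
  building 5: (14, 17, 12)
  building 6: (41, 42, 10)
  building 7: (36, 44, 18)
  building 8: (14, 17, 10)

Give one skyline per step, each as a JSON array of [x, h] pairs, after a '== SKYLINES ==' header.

== SKYLINES ==
[[5,14],[12,0]]
[[5,14],[12,0],[14,7],[16,0]]
[[5,14],[12,7],[17,0]]
[[5,14],[12,7],[17,0],[45,17],[47,0]]
[[5,14],[12,7],[14,12],[17,0],[45,17],[47,0]]
[[5,14],[12,7],[14,12],[17,0],[41,10],[42,0],[45,17],[47,0]]
[[5,14],[12,7],[14,12],[17,0],[36,18],[44,0],[45,17],[47,0]]
[[5,14],[12,7],[14,12],[17,0],[36,18],[44,0],[45,17],[47,0]]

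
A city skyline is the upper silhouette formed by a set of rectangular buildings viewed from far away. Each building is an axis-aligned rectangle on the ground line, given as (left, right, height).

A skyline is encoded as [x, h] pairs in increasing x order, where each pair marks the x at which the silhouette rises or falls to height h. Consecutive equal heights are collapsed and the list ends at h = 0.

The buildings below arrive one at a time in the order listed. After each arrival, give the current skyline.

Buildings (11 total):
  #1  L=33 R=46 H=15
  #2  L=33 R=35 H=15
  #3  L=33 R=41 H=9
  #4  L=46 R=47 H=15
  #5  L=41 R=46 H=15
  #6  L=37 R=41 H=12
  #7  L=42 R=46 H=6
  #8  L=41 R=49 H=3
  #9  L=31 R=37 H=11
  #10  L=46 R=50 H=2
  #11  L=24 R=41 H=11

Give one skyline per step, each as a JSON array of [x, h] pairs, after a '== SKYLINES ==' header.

== SKYLINES ==
[[33,15],[46,0]]
[[33,15],[46,0]]
[[33,15],[46,0]]
[[33,15],[47,0]]
[[33,15],[47,0]]
[[33,15],[47,0]]
[[33,15],[47,0]]
[[33,15],[47,3],[49,0]]
[[31,11],[33,15],[47,3],[49,0]]
[[31,11],[33,15],[47,3],[49,2],[50,0]]
[[24,11],[33,15],[47,3],[49,2],[50,0]]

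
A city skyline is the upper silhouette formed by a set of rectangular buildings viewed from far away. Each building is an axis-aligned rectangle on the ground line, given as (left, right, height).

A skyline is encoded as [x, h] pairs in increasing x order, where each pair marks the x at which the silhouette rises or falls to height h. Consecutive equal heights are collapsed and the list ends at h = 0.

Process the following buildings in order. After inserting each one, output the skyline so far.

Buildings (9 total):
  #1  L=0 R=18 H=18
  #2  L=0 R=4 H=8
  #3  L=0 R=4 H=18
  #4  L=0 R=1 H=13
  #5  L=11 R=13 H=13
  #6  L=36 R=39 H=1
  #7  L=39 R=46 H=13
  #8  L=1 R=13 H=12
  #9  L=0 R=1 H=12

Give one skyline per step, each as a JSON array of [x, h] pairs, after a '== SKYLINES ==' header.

== SKYLINES ==
[[0,18],[18,0]]
[[0,18],[18,0]]
[[0,18],[18,0]]
[[0,18],[18,0]]
[[0,18],[18,0]]
[[0,18],[18,0],[36,1],[39,0]]
[[0,18],[18,0],[36,1],[39,13],[46,0]]
[[0,18],[18,0],[36,1],[39,13],[46,0]]
[[0,18],[18,0],[36,1],[39,13],[46,0]]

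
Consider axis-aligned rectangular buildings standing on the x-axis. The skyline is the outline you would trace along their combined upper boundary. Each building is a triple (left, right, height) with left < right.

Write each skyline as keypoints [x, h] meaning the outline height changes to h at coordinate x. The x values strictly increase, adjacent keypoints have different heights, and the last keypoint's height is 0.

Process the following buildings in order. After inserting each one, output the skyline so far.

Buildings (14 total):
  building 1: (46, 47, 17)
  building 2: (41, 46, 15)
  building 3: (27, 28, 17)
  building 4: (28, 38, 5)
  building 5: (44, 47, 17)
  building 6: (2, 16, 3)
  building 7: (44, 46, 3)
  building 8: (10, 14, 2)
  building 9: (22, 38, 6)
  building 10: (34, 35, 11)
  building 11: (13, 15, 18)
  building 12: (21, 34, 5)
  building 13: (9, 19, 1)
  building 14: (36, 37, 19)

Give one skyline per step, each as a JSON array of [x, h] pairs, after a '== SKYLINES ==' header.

== SKYLINES ==
[[46,17],[47,0]]
[[41,15],[46,17],[47,0]]
[[27,17],[28,0],[41,15],[46,17],[47,0]]
[[27,17],[28,5],[38,0],[41,15],[46,17],[47,0]]
[[27,17],[28,5],[38,0],[41,15],[44,17],[47,0]]
[[2,3],[16,0],[27,17],[28,5],[38,0],[41,15],[44,17],[47,0]]
[[2,3],[16,0],[27,17],[28,5],[38,0],[41,15],[44,17],[47,0]]
[[2,3],[16,0],[27,17],[28,5],[38,0],[41,15],[44,17],[47,0]]
[[2,3],[16,0],[22,6],[27,17],[28,6],[38,0],[41,15],[44,17],[47,0]]
[[2,3],[16,0],[22,6],[27,17],[28,6],[34,11],[35,6],[38,0],[41,15],[44,17],[47,0]]
[[2,3],[13,18],[15,3],[16,0],[22,6],[27,17],[28,6],[34,11],[35,6],[38,0],[41,15],[44,17],[47,0]]
[[2,3],[13,18],[15,3],[16,0],[21,5],[22,6],[27,17],[28,6],[34,11],[35,6],[38,0],[41,15],[44,17],[47,0]]
[[2,3],[13,18],[15,3],[16,1],[19,0],[21,5],[22,6],[27,17],[28,6],[34,11],[35,6],[38,0],[41,15],[44,17],[47,0]]
[[2,3],[13,18],[15,3],[16,1],[19,0],[21,5],[22,6],[27,17],[28,6],[34,11],[35,6],[36,19],[37,6],[38,0],[41,15],[44,17],[47,0]]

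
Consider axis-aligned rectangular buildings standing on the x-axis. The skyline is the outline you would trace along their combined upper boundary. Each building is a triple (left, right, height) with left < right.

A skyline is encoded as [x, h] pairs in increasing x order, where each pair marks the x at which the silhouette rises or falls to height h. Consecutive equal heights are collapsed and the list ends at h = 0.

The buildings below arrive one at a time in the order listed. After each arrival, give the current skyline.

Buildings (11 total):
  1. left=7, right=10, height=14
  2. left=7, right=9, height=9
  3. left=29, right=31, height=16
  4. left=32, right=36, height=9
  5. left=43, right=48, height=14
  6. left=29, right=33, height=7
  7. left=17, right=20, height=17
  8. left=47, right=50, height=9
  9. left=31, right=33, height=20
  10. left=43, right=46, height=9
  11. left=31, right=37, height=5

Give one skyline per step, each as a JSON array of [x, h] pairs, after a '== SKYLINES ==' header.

== SKYLINES ==
[[7,14],[10,0]]
[[7,14],[10,0]]
[[7,14],[10,0],[29,16],[31,0]]
[[7,14],[10,0],[29,16],[31,0],[32,9],[36,0]]
[[7,14],[10,0],[29,16],[31,0],[32,9],[36,0],[43,14],[48,0]]
[[7,14],[10,0],[29,16],[31,7],[32,9],[36,0],[43,14],[48,0]]
[[7,14],[10,0],[17,17],[20,0],[29,16],[31,7],[32,9],[36,0],[43,14],[48,0]]
[[7,14],[10,0],[17,17],[20,0],[29,16],[31,7],[32,9],[36,0],[43,14],[48,9],[50,0]]
[[7,14],[10,0],[17,17],[20,0],[29,16],[31,20],[33,9],[36,0],[43,14],[48,9],[50,0]]
[[7,14],[10,0],[17,17],[20,0],[29,16],[31,20],[33,9],[36,0],[43,14],[48,9],[50,0]]
[[7,14],[10,0],[17,17],[20,0],[29,16],[31,20],[33,9],[36,5],[37,0],[43,14],[48,9],[50,0]]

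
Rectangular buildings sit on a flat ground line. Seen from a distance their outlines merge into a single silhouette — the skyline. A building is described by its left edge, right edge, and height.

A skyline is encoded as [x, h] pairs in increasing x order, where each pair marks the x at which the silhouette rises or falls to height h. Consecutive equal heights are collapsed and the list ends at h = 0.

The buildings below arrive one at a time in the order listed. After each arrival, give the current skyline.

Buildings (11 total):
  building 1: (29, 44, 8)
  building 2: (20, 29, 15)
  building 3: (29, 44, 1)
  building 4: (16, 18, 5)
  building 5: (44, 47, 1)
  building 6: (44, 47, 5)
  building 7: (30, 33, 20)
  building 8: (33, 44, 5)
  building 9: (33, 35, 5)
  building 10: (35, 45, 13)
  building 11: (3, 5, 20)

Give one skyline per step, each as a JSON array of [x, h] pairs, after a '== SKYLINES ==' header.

== SKYLINES ==
[[29,8],[44,0]]
[[20,15],[29,8],[44,0]]
[[20,15],[29,8],[44,0]]
[[16,5],[18,0],[20,15],[29,8],[44,0]]
[[16,5],[18,0],[20,15],[29,8],[44,1],[47,0]]
[[16,5],[18,0],[20,15],[29,8],[44,5],[47,0]]
[[16,5],[18,0],[20,15],[29,8],[30,20],[33,8],[44,5],[47,0]]
[[16,5],[18,0],[20,15],[29,8],[30,20],[33,8],[44,5],[47,0]]
[[16,5],[18,0],[20,15],[29,8],[30,20],[33,8],[44,5],[47,0]]
[[16,5],[18,0],[20,15],[29,8],[30,20],[33,8],[35,13],[45,5],[47,0]]
[[3,20],[5,0],[16,5],[18,0],[20,15],[29,8],[30,20],[33,8],[35,13],[45,5],[47,0]]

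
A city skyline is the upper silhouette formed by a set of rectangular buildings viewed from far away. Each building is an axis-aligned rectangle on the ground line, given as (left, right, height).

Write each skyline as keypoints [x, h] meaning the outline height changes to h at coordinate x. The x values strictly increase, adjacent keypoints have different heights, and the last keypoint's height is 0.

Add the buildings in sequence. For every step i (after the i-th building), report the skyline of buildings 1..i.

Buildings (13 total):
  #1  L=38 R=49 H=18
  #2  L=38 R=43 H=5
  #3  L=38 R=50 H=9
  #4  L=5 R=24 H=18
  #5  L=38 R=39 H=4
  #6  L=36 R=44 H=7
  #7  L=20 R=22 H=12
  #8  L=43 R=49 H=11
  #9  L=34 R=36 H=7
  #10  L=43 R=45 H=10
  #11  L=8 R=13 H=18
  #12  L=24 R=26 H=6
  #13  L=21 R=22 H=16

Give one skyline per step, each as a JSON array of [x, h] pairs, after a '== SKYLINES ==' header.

== SKYLINES ==
[[38,18],[49,0]]
[[38,18],[49,0]]
[[38,18],[49,9],[50,0]]
[[5,18],[24,0],[38,18],[49,9],[50,0]]
[[5,18],[24,0],[38,18],[49,9],[50,0]]
[[5,18],[24,0],[36,7],[38,18],[49,9],[50,0]]
[[5,18],[24,0],[36,7],[38,18],[49,9],[50,0]]
[[5,18],[24,0],[36,7],[38,18],[49,9],[50,0]]
[[5,18],[24,0],[34,7],[38,18],[49,9],[50,0]]
[[5,18],[24,0],[34,7],[38,18],[49,9],[50,0]]
[[5,18],[24,0],[34,7],[38,18],[49,9],[50,0]]
[[5,18],[24,6],[26,0],[34,7],[38,18],[49,9],[50,0]]
[[5,18],[24,6],[26,0],[34,7],[38,18],[49,9],[50,0]]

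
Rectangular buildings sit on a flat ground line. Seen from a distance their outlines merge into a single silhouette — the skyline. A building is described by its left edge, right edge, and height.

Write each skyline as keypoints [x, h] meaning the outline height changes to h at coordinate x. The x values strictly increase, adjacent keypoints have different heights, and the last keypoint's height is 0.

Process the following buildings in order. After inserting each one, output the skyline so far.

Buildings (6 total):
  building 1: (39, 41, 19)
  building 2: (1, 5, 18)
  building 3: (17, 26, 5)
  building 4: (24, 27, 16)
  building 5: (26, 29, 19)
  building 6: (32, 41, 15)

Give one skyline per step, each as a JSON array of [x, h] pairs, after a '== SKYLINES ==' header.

== SKYLINES ==
[[39,19],[41,0]]
[[1,18],[5,0],[39,19],[41,0]]
[[1,18],[5,0],[17,5],[26,0],[39,19],[41,0]]
[[1,18],[5,0],[17,5],[24,16],[27,0],[39,19],[41,0]]
[[1,18],[5,0],[17,5],[24,16],[26,19],[29,0],[39,19],[41,0]]
[[1,18],[5,0],[17,5],[24,16],[26,19],[29,0],[32,15],[39,19],[41,0]]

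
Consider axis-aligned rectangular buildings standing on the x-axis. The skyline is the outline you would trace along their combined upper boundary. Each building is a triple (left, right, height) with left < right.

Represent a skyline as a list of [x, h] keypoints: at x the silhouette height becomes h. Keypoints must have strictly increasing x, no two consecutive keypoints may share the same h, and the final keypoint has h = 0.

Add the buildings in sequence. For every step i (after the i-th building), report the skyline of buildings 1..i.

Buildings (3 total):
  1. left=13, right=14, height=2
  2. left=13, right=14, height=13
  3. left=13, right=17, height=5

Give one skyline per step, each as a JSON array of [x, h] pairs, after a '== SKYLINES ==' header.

== SKYLINES ==
[[13,2],[14,0]]
[[13,13],[14,0]]
[[13,13],[14,5],[17,0]]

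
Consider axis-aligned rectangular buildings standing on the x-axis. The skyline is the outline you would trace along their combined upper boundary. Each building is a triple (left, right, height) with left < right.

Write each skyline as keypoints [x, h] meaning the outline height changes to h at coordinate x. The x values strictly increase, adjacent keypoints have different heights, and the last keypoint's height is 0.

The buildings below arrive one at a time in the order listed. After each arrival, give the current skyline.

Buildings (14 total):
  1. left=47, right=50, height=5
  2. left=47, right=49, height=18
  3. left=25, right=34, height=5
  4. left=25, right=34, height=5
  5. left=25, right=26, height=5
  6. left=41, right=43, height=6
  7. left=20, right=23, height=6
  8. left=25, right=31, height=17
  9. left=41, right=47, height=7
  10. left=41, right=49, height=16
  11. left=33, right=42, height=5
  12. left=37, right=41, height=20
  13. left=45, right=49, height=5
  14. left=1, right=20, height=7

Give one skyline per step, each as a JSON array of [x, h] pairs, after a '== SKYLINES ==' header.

== SKYLINES ==
[[47,5],[50,0]]
[[47,18],[49,5],[50,0]]
[[25,5],[34,0],[47,18],[49,5],[50,0]]
[[25,5],[34,0],[47,18],[49,5],[50,0]]
[[25,5],[34,0],[47,18],[49,5],[50,0]]
[[25,5],[34,0],[41,6],[43,0],[47,18],[49,5],[50,0]]
[[20,6],[23,0],[25,5],[34,0],[41,6],[43,0],[47,18],[49,5],[50,0]]
[[20,6],[23,0],[25,17],[31,5],[34,0],[41,6],[43,0],[47,18],[49,5],[50,0]]
[[20,6],[23,0],[25,17],[31,5],[34,0],[41,7],[47,18],[49,5],[50,0]]
[[20,6],[23,0],[25,17],[31,5],[34,0],[41,16],[47,18],[49,5],[50,0]]
[[20,6],[23,0],[25,17],[31,5],[41,16],[47,18],[49,5],[50,0]]
[[20,6],[23,0],[25,17],[31,5],[37,20],[41,16],[47,18],[49,5],[50,0]]
[[20,6],[23,0],[25,17],[31,5],[37,20],[41,16],[47,18],[49,5],[50,0]]
[[1,7],[20,6],[23,0],[25,17],[31,5],[37,20],[41,16],[47,18],[49,5],[50,0]]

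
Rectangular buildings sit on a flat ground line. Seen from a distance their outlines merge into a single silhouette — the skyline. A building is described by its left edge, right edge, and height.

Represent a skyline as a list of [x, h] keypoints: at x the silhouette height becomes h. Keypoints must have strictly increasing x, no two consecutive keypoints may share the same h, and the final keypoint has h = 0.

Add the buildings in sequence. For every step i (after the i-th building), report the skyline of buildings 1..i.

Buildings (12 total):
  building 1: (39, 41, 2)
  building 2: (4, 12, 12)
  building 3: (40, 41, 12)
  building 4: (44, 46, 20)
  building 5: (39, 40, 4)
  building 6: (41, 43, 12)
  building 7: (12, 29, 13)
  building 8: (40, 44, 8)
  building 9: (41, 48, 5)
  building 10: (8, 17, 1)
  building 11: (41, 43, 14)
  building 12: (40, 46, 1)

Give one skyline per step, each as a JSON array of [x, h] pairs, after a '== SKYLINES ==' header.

== SKYLINES ==
[[39,2],[41,0]]
[[4,12],[12,0],[39,2],[41,0]]
[[4,12],[12,0],[39,2],[40,12],[41,0]]
[[4,12],[12,0],[39,2],[40,12],[41,0],[44,20],[46,0]]
[[4,12],[12,0],[39,4],[40,12],[41,0],[44,20],[46,0]]
[[4,12],[12,0],[39,4],[40,12],[43,0],[44,20],[46,0]]
[[4,12],[12,13],[29,0],[39,4],[40,12],[43,0],[44,20],[46,0]]
[[4,12],[12,13],[29,0],[39,4],[40,12],[43,8],[44,20],[46,0]]
[[4,12],[12,13],[29,0],[39,4],[40,12],[43,8],[44,20],[46,5],[48,0]]
[[4,12],[12,13],[29,0],[39,4],[40,12],[43,8],[44,20],[46,5],[48,0]]
[[4,12],[12,13],[29,0],[39,4],[40,12],[41,14],[43,8],[44,20],[46,5],[48,0]]
[[4,12],[12,13],[29,0],[39,4],[40,12],[41,14],[43,8],[44,20],[46,5],[48,0]]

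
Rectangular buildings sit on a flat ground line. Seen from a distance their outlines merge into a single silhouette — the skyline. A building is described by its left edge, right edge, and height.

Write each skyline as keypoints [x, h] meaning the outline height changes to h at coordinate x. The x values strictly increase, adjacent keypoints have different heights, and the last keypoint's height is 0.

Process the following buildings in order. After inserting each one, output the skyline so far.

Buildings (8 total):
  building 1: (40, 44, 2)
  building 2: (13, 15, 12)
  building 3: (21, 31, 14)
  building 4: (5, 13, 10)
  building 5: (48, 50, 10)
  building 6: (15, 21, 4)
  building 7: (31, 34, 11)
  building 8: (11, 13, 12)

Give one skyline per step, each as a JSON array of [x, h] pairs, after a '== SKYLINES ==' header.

== SKYLINES ==
[[40,2],[44,0]]
[[13,12],[15,0],[40,2],[44,0]]
[[13,12],[15,0],[21,14],[31,0],[40,2],[44,0]]
[[5,10],[13,12],[15,0],[21,14],[31,0],[40,2],[44,0]]
[[5,10],[13,12],[15,0],[21,14],[31,0],[40,2],[44,0],[48,10],[50,0]]
[[5,10],[13,12],[15,4],[21,14],[31,0],[40,2],[44,0],[48,10],[50,0]]
[[5,10],[13,12],[15,4],[21,14],[31,11],[34,0],[40,2],[44,0],[48,10],[50,0]]
[[5,10],[11,12],[15,4],[21,14],[31,11],[34,0],[40,2],[44,0],[48,10],[50,0]]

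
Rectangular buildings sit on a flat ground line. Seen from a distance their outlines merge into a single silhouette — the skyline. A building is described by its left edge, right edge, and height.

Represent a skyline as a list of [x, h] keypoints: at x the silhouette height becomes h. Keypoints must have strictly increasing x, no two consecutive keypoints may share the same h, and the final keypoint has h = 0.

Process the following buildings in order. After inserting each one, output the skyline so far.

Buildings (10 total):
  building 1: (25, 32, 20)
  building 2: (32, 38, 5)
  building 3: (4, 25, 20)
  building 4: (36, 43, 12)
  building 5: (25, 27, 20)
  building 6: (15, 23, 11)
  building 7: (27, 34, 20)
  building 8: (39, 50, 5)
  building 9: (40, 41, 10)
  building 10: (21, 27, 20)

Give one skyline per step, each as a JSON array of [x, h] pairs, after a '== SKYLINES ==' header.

== SKYLINES ==
[[25,20],[32,0]]
[[25,20],[32,5],[38,0]]
[[4,20],[32,5],[38,0]]
[[4,20],[32,5],[36,12],[43,0]]
[[4,20],[32,5],[36,12],[43,0]]
[[4,20],[32,5],[36,12],[43,0]]
[[4,20],[34,5],[36,12],[43,0]]
[[4,20],[34,5],[36,12],[43,5],[50,0]]
[[4,20],[34,5],[36,12],[43,5],[50,0]]
[[4,20],[34,5],[36,12],[43,5],[50,0]]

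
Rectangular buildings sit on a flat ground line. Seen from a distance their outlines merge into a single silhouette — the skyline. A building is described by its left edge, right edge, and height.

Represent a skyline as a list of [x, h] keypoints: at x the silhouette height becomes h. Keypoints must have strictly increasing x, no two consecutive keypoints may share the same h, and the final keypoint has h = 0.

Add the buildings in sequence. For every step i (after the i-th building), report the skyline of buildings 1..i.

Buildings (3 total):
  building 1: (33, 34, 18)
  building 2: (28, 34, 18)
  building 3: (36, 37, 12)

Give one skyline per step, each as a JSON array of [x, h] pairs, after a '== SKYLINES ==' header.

== SKYLINES ==
[[33,18],[34,0]]
[[28,18],[34,0]]
[[28,18],[34,0],[36,12],[37,0]]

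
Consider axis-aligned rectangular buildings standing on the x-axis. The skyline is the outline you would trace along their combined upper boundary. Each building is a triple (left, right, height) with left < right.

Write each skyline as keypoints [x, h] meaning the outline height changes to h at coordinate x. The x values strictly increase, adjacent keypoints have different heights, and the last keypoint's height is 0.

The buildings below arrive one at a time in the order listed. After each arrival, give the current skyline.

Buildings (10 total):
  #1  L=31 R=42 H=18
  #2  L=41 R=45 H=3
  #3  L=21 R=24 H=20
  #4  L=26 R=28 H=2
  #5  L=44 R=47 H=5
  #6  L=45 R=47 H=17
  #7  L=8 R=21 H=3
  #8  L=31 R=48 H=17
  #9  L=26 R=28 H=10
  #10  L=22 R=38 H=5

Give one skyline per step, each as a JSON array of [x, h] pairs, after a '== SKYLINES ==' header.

== SKYLINES ==
[[31,18],[42,0]]
[[31,18],[42,3],[45,0]]
[[21,20],[24,0],[31,18],[42,3],[45,0]]
[[21,20],[24,0],[26,2],[28,0],[31,18],[42,3],[45,0]]
[[21,20],[24,0],[26,2],[28,0],[31,18],[42,3],[44,5],[47,0]]
[[21,20],[24,0],[26,2],[28,0],[31,18],[42,3],[44,5],[45,17],[47,0]]
[[8,3],[21,20],[24,0],[26,2],[28,0],[31,18],[42,3],[44,5],[45,17],[47,0]]
[[8,3],[21,20],[24,0],[26,2],[28,0],[31,18],[42,17],[48,0]]
[[8,3],[21,20],[24,0],[26,10],[28,0],[31,18],[42,17],[48,0]]
[[8,3],[21,20],[24,5],[26,10],[28,5],[31,18],[42,17],[48,0]]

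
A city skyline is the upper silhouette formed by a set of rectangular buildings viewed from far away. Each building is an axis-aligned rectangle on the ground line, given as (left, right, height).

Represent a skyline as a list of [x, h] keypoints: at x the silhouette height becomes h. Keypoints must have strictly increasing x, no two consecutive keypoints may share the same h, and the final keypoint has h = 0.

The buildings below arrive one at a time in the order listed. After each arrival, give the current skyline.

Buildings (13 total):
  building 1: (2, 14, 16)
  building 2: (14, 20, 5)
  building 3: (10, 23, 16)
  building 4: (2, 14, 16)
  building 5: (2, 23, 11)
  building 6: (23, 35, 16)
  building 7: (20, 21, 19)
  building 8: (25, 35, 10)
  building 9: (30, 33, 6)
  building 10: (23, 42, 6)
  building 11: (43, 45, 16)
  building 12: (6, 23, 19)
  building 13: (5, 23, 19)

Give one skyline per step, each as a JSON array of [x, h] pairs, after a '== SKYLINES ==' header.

== SKYLINES ==
[[2,16],[14,0]]
[[2,16],[14,5],[20,0]]
[[2,16],[23,0]]
[[2,16],[23,0]]
[[2,16],[23,0]]
[[2,16],[35,0]]
[[2,16],[20,19],[21,16],[35,0]]
[[2,16],[20,19],[21,16],[35,0]]
[[2,16],[20,19],[21,16],[35,0]]
[[2,16],[20,19],[21,16],[35,6],[42,0]]
[[2,16],[20,19],[21,16],[35,6],[42,0],[43,16],[45,0]]
[[2,16],[6,19],[23,16],[35,6],[42,0],[43,16],[45,0]]
[[2,16],[5,19],[23,16],[35,6],[42,0],[43,16],[45,0]]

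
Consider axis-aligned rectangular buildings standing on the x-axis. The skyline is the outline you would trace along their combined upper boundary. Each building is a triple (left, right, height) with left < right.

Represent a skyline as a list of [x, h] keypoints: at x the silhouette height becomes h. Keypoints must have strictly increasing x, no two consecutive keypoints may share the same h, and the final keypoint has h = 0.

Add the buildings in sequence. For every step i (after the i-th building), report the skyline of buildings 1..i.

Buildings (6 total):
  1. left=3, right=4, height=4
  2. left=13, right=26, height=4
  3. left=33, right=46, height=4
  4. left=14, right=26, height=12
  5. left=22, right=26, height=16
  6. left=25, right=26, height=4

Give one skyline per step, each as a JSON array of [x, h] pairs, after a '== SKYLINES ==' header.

== SKYLINES ==
[[3,4],[4,0]]
[[3,4],[4,0],[13,4],[26,0]]
[[3,4],[4,0],[13,4],[26,0],[33,4],[46,0]]
[[3,4],[4,0],[13,4],[14,12],[26,0],[33,4],[46,0]]
[[3,4],[4,0],[13,4],[14,12],[22,16],[26,0],[33,4],[46,0]]
[[3,4],[4,0],[13,4],[14,12],[22,16],[26,0],[33,4],[46,0]]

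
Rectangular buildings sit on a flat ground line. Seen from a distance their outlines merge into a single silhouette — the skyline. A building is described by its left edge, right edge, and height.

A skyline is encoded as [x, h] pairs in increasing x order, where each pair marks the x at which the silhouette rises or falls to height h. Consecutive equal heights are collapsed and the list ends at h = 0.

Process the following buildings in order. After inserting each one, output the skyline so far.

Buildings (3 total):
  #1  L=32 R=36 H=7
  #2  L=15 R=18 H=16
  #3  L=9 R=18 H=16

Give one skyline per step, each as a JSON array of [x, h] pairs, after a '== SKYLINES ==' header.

== SKYLINES ==
[[32,7],[36,0]]
[[15,16],[18,0],[32,7],[36,0]]
[[9,16],[18,0],[32,7],[36,0]]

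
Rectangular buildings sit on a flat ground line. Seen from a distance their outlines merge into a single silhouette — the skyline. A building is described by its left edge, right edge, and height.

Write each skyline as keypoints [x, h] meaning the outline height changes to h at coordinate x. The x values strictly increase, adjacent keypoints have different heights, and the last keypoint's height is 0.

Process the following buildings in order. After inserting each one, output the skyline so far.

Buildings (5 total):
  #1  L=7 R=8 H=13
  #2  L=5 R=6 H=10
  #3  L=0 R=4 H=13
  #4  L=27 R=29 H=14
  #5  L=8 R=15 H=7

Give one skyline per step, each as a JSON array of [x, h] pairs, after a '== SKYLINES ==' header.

== SKYLINES ==
[[7,13],[8,0]]
[[5,10],[6,0],[7,13],[8,0]]
[[0,13],[4,0],[5,10],[6,0],[7,13],[8,0]]
[[0,13],[4,0],[5,10],[6,0],[7,13],[8,0],[27,14],[29,0]]
[[0,13],[4,0],[5,10],[6,0],[7,13],[8,7],[15,0],[27,14],[29,0]]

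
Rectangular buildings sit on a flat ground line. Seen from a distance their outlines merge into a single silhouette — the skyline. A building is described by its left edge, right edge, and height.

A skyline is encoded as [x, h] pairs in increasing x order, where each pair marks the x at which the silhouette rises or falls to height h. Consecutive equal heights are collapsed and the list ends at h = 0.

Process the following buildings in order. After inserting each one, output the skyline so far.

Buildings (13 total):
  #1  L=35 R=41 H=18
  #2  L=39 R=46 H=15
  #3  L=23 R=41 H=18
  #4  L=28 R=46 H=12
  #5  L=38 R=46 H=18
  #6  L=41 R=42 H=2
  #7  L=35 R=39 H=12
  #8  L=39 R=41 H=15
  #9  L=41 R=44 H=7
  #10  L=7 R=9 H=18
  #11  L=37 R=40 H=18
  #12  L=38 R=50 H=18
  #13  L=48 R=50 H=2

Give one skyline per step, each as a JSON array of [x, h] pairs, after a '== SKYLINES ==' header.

== SKYLINES ==
[[35,18],[41,0]]
[[35,18],[41,15],[46,0]]
[[23,18],[41,15],[46,0]]
[[23,18],[41,15],[46,0]]
[[23,18],[46,0]]
[[23,18],[46,0]]
[[23,18],[46,0]]
[[23,18],[46,0]]
[[23,18],[46,0]]
[[7,18],[9,0],[23,18],[46,0]]
[[7,18],[9,0],[23,18],[46,0]]
[[7,18],[9,0],[23,18],[50,0]]
[[7,18],[9,0],[23,18],[50,0]]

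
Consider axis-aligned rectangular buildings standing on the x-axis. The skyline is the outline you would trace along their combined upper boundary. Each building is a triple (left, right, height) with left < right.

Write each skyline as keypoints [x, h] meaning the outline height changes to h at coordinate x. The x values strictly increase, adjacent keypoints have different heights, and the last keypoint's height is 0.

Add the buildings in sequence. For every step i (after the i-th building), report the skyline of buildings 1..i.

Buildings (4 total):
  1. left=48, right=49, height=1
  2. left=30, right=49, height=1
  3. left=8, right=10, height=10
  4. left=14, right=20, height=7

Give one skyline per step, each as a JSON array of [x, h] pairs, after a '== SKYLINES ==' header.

== SKYLINES ==
[[48,1],[49,0]]
[[30,1],[49,0]]
[[8,10],[10,0],[30,1],[49,0]]
[[8,10],[10,0],[14,7],[20,0],[30,1],[49,0]]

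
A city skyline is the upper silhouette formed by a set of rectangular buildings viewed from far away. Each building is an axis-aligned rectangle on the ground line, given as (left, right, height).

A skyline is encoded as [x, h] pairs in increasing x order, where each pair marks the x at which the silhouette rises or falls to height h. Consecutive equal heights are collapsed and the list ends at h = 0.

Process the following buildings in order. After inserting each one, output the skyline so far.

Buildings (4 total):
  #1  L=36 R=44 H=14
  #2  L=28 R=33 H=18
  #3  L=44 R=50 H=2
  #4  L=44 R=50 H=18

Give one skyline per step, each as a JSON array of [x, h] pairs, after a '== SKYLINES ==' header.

== SKYLINES ==
[[36,14],[44,0]]
[[28,18],[33,0],[36,14],[44,0]]
[[28,18],[33,0],[36,14],[44,2],[50,0]]
[[28,18],[33,0],[36,14],[44,18],[50,0]]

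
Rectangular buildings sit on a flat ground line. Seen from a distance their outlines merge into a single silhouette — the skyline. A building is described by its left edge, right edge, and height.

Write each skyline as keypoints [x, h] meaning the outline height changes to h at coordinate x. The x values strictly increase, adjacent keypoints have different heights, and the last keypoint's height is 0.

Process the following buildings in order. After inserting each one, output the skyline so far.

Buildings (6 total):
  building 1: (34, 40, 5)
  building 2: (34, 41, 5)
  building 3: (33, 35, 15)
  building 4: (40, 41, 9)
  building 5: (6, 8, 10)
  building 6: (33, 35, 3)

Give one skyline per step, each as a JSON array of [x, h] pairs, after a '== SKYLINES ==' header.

== SKYLINES ==
[[34,5],[40,0]]
[[34,5],[41,0]]
[[33,15],[35,5],[41,0]]
[[33,15],[35,5],[40,9],[41,0]]
[[6,10],[8,0],[33,15],[35,5],[40,9],[41,0]]
[[6,10],[8,0],[33,15],[35,5],[40,9],[41,0]]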